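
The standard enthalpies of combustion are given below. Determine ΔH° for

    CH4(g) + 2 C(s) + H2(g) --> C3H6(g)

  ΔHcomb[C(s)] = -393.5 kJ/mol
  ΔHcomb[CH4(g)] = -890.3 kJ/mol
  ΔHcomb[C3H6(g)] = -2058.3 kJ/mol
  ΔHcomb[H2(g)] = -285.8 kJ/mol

With combustion enthalpies, reactants minus products:
= [1·(-890.3) + 2·(-393.5) + 1·(-285.8)] − [1·(-2058.3)]
= 95.2 kJ/mol

ΔH° = 95.2 kJ/mol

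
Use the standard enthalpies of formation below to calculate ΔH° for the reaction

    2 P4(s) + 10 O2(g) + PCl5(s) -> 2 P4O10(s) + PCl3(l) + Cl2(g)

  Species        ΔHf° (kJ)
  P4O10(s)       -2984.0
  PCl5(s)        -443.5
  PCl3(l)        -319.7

ΔH° = -5844.2 kJ

Products: 2·(-2984.0) + 1·(-319.7) + 1·(+0.0) = -6287.7
Reactants: 2·(+0.0) + 10·(+0.0) + 1·(-443.5) = -443.5
ΔH° = (-6287.7) − (-443.5) = -5844.2 kJ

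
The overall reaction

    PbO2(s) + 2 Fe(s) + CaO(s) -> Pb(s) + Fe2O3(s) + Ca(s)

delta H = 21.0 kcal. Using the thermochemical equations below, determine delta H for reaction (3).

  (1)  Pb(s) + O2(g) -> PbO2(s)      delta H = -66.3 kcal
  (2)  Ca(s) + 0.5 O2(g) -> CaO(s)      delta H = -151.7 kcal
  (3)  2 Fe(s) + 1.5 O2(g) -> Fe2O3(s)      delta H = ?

delta H = -197.0 kcal

(1) reversed (PbO2(s) must end up as a reactant): +66.3 kcal
(2) reversed (reverse to put CaO(s) on the reactant side): +151.7 kcal
(3) as written (Fe2O3(s) already on the product side): contributes x
+21.0 = (+66.3) + (+151.7) + x
x = (+21.0 − (+218.0)) / (1) = -197.0 kcal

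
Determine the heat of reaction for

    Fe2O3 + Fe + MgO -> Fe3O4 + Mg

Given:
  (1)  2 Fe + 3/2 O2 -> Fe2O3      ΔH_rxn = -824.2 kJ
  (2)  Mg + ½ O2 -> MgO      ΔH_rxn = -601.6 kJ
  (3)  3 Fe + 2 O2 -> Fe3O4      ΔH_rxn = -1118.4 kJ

ΔH_rxn = 307.4 kJ

(1) reversed: +824.2 kJ
(2) reversed: +601.6 kJ
(3) as written: -1118.4 kJ
ΔH_rxn = (+824.2) + (+601.6) + (-1118.4) = 307.4 kJ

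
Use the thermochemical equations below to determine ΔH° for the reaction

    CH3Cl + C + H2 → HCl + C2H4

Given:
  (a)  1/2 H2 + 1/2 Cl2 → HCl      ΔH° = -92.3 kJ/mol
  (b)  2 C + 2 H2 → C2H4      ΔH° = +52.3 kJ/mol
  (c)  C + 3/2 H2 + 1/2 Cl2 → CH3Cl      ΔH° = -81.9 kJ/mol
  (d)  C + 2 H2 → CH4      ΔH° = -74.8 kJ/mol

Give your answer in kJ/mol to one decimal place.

ΔH° = 41.9 kJ/mol

(a) as written (HCl already on the product side): -92.3 kJ/mol
(b) as written (C2H4 already on the product side): +52.3 kJ/mol
(c) reversed (CH3Cl must end up as a reactant): +81.9 kJ/mol
(d): not needed (CH4 appears nowhere else).
Summing the manipulated equations, ΔH° = (-92.3) + (+52.3) + (+81.9) = 41.9 kJ/mol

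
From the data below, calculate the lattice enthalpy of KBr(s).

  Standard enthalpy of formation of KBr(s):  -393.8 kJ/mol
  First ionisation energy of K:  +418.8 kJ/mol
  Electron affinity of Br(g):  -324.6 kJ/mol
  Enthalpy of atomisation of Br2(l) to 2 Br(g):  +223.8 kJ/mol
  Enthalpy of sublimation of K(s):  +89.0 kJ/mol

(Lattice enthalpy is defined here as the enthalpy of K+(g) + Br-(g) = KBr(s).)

U = -688.9 kJ/mol

ΔHf° = 1·ΔHsub + 1·(ΣIE) + 1/2·D(Br2) + 1·EA + U
-393.8 = 1·(+89.0) + 1·(+418.8) + 1/2·(+223.8) + 1·(-324.6) + U
U = -393.8 − (+295.1) = -688.9 kJ/mol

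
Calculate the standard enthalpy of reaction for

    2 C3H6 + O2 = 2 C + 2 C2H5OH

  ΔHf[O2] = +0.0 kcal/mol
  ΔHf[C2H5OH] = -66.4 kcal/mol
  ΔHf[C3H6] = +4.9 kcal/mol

ΔH°rxn = -142.6 kcal/mol

Products: 2·(+0.0) + 2·(-66.4) = -132.8
Reactants: 2·(+4.9) + 1·(+0.0) = +9.8
ΔH°rxn = (-132.8) − (+9.8) = -142.6 kcal/mol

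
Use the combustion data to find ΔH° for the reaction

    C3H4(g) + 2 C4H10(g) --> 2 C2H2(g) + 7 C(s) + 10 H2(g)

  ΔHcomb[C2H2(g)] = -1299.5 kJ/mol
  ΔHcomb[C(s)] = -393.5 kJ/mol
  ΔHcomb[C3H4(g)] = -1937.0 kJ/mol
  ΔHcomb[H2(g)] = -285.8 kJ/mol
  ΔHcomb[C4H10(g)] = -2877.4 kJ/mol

ΔH° = 519.7 kJ/mol

With combustion enthalpies, reactants minus products:
= [1·(-1937.0) + 2·(-2877.4)] − [2·(-1299.5) + 7·(-393.5) + 10·(-285.8)]
= 519.7 kJ/mol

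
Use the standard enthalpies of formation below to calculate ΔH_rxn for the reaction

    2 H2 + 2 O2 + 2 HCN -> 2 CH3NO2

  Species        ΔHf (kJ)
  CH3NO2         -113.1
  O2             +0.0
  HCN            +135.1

ΔH_rxn = -496.4 kJ

Products: 2·(-113.1) = -226.2
Reactants: 2·(+0.0) + 2·(+0.0) + 2·(+135.1) = +270.2
ΔH_rxn = (-226.2) − (+270.2) = -496.4 kJ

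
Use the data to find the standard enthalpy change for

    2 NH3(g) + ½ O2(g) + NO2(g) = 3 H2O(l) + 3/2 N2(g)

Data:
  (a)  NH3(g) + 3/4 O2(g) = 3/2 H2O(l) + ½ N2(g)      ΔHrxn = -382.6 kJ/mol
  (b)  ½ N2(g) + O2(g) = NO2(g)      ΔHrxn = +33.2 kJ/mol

ΔHrxn = -798.4 kJ/mol

(a) × 2: (2)·(-382.6) = -765.2 kJ/mol
(b) reversed: -33.2 kJ/mol
Combining the equations, ΔHrxn = (2)·(-382.6) + (-1)·(+33.2) = -798.4 kJ/mol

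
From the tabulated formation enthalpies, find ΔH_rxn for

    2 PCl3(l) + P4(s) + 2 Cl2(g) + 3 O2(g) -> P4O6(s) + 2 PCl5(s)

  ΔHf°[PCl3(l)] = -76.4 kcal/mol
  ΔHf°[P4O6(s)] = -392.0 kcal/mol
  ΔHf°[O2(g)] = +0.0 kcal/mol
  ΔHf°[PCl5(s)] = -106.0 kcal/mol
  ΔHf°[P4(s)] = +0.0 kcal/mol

ΔH_rxn = -451.2 kcal/mol

Products: 1·(-392.0) + 2·(-106.0) = -604.0
Reactants: 2·(-76.4) + 1·(+0.0) + 2·(+0.0) + 3·(+0.0) = -152.8
ΔH_rxn = (-604.0) − (-152.8) = -451.2 kcal/mol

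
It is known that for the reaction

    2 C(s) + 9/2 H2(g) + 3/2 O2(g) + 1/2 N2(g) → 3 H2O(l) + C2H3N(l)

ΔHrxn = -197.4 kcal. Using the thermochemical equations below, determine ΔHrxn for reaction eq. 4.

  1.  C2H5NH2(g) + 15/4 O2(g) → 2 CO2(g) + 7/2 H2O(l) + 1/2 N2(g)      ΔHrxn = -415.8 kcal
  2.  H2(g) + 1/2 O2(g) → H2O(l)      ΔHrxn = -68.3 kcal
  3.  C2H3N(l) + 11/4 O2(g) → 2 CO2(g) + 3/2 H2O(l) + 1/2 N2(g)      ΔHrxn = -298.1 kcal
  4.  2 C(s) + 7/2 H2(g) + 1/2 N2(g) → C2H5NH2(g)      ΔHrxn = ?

ΔHrxn = -11.4 kcal

eq. 1 as written: -415.8 kcal
eq. 2 as written: -68.3 kcal
eq. 3 reversed (C2H3N(l) must end up as a product): +298.1 kcal
eq. 4 as written (C(s) already on the reactant side): contributes x
-197.4 = (-415.8) + (-68.3) + (+298.1) + x
x = (-197.4 − (-186.0)) / (1) = -11.4 kcal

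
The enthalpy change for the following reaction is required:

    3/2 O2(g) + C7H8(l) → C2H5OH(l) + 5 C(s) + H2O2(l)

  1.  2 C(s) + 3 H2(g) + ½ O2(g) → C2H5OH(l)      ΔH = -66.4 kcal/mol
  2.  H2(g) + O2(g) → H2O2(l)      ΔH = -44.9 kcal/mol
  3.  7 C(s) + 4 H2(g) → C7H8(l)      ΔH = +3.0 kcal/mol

ΔH = -114.3 kcal/mol

eq. 1 as written: -66.4 kcal/mol
eq. 2 as written: -44.9 kcal/mol
eq. 3 reversed: -3.0 kcal/mol
By Hess's law, ΔH = (-66.4) + (-44.9) + (-3.0) = -114.3 kcal/mol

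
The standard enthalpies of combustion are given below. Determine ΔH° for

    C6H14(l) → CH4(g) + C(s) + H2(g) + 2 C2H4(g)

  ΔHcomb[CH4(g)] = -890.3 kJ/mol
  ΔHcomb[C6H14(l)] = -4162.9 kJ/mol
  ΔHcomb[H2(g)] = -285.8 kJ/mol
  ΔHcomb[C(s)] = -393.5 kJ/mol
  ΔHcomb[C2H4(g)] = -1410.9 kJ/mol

With combustion enthalpies, reactants minus products:
= [1·(-4162.9)] − [1·(-890.3) + 1·(-393.5) + 1·(-285.8) + 2·(-1410.9)]
= 228.5 kJ/mol

ΔH° = 228.5 kJ/mol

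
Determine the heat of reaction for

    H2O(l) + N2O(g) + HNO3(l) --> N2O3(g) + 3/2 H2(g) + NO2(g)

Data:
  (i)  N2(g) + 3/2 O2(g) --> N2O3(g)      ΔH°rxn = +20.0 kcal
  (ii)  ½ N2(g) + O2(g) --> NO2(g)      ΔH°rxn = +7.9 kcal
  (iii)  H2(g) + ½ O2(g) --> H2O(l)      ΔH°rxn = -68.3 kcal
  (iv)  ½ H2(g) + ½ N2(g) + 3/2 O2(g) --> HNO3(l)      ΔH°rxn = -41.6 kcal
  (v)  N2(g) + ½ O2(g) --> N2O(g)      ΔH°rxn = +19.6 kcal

ΔH°rxn = 118.2 kcal

(i) as written: +20.0 kcal
(ii) as written: +7.9 kcal
(iii) reversed: +68.3 kcal
(iv) reversed: +41.6 kcal
(v) reversed: -19.6 kcal
ΔH°rxn = (+20.0) + (+7.9) + (+68.3) + (+41.6) + (-19.6) = 118.2 kcal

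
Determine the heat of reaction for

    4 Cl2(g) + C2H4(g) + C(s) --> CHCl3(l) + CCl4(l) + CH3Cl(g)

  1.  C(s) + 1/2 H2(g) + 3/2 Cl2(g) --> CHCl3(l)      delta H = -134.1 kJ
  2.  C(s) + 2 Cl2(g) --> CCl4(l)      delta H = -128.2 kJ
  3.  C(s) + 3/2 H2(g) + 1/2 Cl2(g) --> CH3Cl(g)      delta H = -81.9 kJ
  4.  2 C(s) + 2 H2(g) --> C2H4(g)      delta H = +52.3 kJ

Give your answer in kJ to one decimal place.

eq. 1 as written: -134.1 kJ
eq. 2 as written: -128.2 kJ
eq. 3 as written: -81.9 kJ
eq. 4 reversed: -52.3 kJ
By Hess's law, delta H = (1)·(-134.1) + (1)·(-128.2) + (1)·(-81.9) + (-1)·(+52.3) = -396.5 kJ

delta H = -396.5 kJ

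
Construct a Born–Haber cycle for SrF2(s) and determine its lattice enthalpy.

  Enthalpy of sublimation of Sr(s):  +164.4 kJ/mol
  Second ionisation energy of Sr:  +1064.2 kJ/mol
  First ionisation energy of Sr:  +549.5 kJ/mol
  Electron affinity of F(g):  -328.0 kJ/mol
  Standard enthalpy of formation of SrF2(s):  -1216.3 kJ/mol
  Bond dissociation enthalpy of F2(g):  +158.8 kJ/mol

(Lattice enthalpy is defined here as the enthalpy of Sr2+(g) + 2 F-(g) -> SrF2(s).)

ΔHf° = 1·ΔHsub + 1·(ΣIE) + 1·D(F2) + 2·EA + U
-1216.3 = 1·(+164.4) + 1·(+1613.7) + 1·(+158.8) + 2·(-328.0) + U
U = -1216.3 − (+1280.9) = -2497.2 kJ/mol

U = -2497.2 kJ/mol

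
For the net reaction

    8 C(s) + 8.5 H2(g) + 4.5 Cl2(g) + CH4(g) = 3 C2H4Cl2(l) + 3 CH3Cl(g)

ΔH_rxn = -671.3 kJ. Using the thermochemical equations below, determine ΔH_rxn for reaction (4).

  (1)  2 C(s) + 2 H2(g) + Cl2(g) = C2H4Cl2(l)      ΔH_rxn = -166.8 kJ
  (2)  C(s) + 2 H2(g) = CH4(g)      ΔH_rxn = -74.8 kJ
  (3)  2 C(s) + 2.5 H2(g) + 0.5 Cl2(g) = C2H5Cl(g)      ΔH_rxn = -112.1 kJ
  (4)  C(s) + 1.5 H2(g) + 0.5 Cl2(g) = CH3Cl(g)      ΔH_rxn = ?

ΔH_rxn = -81.9 kJ

(1) × 3: (3)·(-166.8) = -500.4 kJ
(2) reversed: +74.8 kJ
(3): not needed.
(4) × 3: contributes 3·x
-671.3 = (-500.4) + (+74.8) + 3·x
x = (-671.3 − (-425.6)) / (3) = -81.9 kJ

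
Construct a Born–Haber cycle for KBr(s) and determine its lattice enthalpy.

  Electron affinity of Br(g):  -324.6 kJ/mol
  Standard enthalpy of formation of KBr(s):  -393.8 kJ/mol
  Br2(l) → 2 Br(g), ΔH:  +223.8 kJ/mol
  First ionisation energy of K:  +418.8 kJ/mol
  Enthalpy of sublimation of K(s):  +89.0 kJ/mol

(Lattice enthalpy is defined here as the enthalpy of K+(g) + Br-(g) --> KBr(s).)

ΔHf° = 1·ΔHsub + 1·(ΣIE) + 1/2·D(Br2) + 1·EA + U
-393.8 = 1·(+89.0) + 1·(+418.8) + 1/2·(+223.8) + 1·(-324.6) + U
U = -393.8 − (+295.1) = -688.9 kJ/mol

U = -688.9 kJ/mol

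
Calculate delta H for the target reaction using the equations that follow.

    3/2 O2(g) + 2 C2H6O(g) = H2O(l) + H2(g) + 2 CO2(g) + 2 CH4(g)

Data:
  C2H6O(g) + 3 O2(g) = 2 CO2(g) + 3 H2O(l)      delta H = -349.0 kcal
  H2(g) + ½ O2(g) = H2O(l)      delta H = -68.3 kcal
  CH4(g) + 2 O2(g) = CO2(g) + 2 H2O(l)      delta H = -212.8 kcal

delta H = -204.1 kcal

equation 1 × 2 (scale by 2 for the 2 C2H6O(g)): (2)·(-349.0) = -698.0 kcal
equation 2 reversed (H2(g) must end up as a product): +68.3 kcal
equation 3 reversed and × 2 (CH4(g) must end up as a product; ×2 to match 2 CH4(g) in the target): (-2)·(-212.8) = +425.6 kcal
delta H = (-698.0) + (+68.3) + (+425.6) = -204.1 kcal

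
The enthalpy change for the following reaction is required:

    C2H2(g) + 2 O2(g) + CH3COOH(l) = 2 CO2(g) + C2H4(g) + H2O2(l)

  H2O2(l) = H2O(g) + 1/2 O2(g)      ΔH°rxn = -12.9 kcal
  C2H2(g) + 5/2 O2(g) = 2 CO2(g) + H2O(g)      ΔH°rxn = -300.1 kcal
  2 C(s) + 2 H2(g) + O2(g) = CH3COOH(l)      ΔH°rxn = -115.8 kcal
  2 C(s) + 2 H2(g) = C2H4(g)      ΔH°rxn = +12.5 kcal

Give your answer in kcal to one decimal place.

ΔH°rxn = -158.9 kcal

equation 1 reversed: +12.9 kcal
equation 2 as written: -300.1 kcal
equation 3 reversed: +115.8 kcal
equation 4 as written: +12.5 kcal
Combining the equations, ΔH°rxn = (+12.9) + (-300.1) + (+115.8) + (+12.5) = -158.9 kcal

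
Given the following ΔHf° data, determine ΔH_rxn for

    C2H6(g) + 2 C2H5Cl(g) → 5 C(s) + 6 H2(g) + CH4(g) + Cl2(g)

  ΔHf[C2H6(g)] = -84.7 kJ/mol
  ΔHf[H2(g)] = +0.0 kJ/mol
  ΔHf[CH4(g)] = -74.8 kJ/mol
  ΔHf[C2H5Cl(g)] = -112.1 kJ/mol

Products: 5·(+0.0) + 6·(+0.0) + 1·(-74.8) + 1·(+0.0) = -74.8
Reactants: 1·(-84.7) + 2·(-112.1) = -308.9
ΔH_rxn = (-74.8) − (-308.9) = 234.1 kJ/mol

ΔH_rxn = 234.1 kJ/mol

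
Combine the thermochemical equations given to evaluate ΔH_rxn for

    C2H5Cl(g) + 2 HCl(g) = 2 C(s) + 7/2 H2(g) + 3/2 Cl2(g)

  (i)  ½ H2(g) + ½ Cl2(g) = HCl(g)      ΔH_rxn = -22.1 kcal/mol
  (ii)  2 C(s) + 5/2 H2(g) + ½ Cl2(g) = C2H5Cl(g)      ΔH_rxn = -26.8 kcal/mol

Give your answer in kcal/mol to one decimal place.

ΔH_rxn = 71.0 kcal/mol

(i) reversed and × 2 (reverse to put HCl(g) on the reactant side; scale by 2 for the 2 HCl(g)): (-2)·(-22.1) = +44.2 kcal/mol
(ii) reversed (C2H5Cl(g) must end up as a reactant): +26.8 kcal/mol
Summing the manipulated equations, ΔH_rxn = (+44.2) + (+26.8) = 71.0 kcal/mol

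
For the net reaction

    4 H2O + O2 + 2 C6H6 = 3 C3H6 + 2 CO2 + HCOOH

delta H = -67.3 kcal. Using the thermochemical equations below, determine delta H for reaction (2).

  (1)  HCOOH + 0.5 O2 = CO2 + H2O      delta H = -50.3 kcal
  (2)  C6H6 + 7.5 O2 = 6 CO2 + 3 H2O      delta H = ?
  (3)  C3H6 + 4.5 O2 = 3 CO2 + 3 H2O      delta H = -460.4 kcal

(1) reversed: +50.3 kcal
(2) × 2: contributes 2·x
(3) reversed and × 3: (-3)·(-460.4) = +1381.2 kcal
-67.3 = (+50.3) + (+1381.2) + 2·x
x = (-67.3 − (+1431.5)) / (2) = -749.4 kcal

delta H = -749.4 kcal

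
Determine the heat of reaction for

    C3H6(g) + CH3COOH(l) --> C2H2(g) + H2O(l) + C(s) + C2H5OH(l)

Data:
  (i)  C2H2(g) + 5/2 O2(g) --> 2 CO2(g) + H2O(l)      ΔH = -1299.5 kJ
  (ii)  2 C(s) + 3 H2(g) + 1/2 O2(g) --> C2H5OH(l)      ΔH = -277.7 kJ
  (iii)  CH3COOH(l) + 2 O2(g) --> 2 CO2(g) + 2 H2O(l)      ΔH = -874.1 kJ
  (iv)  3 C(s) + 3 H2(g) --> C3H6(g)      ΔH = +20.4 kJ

ΔH = 127.3 kJ

(i) reversed: +1299.5 kJ
(ii) as written: -277.7 kJ
(iii) as written: -874.1 kJ
(iv) reversed: -20.4 kJ
ΔH = (+1299.5) + (-277.7) + (-874.1) + (-20.4) = 127.3 kJ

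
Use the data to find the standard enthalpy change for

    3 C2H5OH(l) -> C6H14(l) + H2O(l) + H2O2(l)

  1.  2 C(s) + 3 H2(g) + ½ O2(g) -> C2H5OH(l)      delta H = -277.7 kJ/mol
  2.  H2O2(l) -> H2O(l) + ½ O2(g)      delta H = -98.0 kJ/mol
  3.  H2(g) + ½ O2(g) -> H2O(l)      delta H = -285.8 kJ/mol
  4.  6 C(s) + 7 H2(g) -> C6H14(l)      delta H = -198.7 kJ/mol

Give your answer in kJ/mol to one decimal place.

eq. 1 reversed and × 3 (C2H5OH(l) must end up as a reactant; scale by 3 for the 3 C2H5OH(l)): (-3)·(-277.7) = +833.1 kJ/mol
eq. 2 reversed (reverse to put H2O2(l) on the product side): +98.0 kJ/mol
eq. 3 × 2: (2)·(-285.8) = -571.6 kJ/mol
eq. 4 as written (C6H14(l) already on the product side): -198.7 kJ/mol
Combining the equations, delta H = (+833.1) + (+98.0) + (-571.6) + (-198.7) = 160.8 kJ/mol

delta H = 160.8 kJ/mol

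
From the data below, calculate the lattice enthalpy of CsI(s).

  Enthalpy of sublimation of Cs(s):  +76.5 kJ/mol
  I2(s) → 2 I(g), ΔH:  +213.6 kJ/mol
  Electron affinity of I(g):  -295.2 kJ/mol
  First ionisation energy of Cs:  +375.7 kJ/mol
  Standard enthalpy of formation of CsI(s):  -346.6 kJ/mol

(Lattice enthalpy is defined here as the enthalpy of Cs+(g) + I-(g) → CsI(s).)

ΔHf° = 1·ΔHsub + 1·(ΣIE) + 1/2·D(I2) + 1·EA + U
-346.6 = 1·(+76.5) + 1·(+375.7) + 1/2·(+213.6) + 1·(-295.2) + U
U = -346.6 − (+263.8) = -610.4 kJ/mol

U = -610.4 kJ/mol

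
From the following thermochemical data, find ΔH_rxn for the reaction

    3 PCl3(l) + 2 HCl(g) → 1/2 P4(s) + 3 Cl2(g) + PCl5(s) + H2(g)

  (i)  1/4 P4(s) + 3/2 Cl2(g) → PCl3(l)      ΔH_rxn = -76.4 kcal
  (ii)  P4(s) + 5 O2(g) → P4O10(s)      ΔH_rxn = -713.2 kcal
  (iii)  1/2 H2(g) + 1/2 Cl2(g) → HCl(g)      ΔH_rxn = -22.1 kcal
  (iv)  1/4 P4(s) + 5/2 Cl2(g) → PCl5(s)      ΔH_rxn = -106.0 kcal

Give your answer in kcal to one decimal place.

ΔH_rxn = 167.4 kcal

(i) reversed and × 3 (PCl3(l) must end up as a reactant; ×3 to match 3 PCl3(l) in the target): (-3)·(-76.4) = +229.2 kcal
(ii): not needed (O2(g) appears nowhere else).
(iii) reversed and × 2 (reverse to put HCl(g) on the reactant side; scale by 2 for the 2 HCl(g)): (-2)·(-22.1) = +44.2 kcal
(iv) as written (PCl5(s) already on the product side): -106.0 kcal
Since enthalpy is a state function, ΔH_rxn = (+229.2) + (+44.2) + (-106.0) = 167.4 kcal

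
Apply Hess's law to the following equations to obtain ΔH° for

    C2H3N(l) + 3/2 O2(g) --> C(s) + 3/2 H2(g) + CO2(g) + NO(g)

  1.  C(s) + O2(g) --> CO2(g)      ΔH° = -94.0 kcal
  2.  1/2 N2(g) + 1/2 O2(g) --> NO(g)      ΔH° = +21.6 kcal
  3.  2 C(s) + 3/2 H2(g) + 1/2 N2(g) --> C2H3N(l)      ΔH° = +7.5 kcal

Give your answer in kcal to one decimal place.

eq. 1 as written (CO2(g) already on the product side): -94.0 kcal
eq. 2 as written (NO(g) already on the product side): +21.6 kcal
eq. 3 reversed (reverse to put C2H3N(l) on the reactant side): -7.5 kcal
ΔH° = (-94.0) + (+21.6) + (-7.5) = -79.9 kcal

ΔH° = -79.9 kcal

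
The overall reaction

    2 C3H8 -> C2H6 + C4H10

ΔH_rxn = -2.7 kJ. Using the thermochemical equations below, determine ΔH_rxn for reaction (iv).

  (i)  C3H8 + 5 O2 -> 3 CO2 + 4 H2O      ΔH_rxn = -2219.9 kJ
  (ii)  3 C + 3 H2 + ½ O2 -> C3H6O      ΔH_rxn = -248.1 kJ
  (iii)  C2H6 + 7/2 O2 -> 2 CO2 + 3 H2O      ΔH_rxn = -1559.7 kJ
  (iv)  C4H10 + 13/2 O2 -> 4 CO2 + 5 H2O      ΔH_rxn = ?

ΔH_rxn = -2877.4 kJ

(i) × 2: (2)·(-2219.9) = -4439.8 kJ
(ii): not needed.
(iii) reversed: +1559.7 kJ
(iv) reversed: contributes −x
-2.7 = (-4439.8) + (+1559.7) − x
x = (-2.7 − (-2880.1)) / (-1) = -2877.4 kJ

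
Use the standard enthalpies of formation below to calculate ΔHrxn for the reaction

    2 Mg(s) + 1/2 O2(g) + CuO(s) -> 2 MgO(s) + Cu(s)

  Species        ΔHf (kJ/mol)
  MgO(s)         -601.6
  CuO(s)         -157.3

ΔHrxn = -1045.9 kJ/mol

ΔH°rxn = Σ nΔHf°(products) − Σ nΔHf°(reactants).
Products: 2·(-601.6) + 1·(+0.0) = -1203.2
Reactants: 2·(+0.0) + 1/2·(+0.0) + 1·(-157.3) = -157.3
ΔHrxn = (-1203.2) − (-157.3) = -1045.9 kJ/mol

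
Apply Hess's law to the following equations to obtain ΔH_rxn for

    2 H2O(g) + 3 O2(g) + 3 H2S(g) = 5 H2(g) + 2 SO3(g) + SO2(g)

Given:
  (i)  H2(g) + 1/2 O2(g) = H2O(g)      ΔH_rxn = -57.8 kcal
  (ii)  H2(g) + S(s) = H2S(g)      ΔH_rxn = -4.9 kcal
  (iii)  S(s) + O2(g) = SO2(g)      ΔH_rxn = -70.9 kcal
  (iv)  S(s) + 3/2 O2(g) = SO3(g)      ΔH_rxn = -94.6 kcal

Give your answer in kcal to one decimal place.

(i) reversed and × 2 (reverse to put H2O(g) on the reactant side; ×2 to match 2 H2O(g) in the target): (-2)·(-57.8) = +115.6 kcal
(ii) reversed and × 3 (reverse to put H2S(g) on the reactant side; scale by 3 for the 3 H2S(g)): (-3)·(-4.9) = +14.7 kcal
(iii) as written (SO2(g) already on the product side): -70.9 kcal
(iv) × 2 (scale by 2 for the 2 SO3(g)): (2)·(-94.6) = -189.2 kcal
Summing the manipulated equations, ΔH_rxn = (-2)·(-57.8) + (-3)·(-4.9) + (1)·(-70.9) + (2)·(-94.6) = -129.8 kcal

ΔH_rxn = -129.8 kcal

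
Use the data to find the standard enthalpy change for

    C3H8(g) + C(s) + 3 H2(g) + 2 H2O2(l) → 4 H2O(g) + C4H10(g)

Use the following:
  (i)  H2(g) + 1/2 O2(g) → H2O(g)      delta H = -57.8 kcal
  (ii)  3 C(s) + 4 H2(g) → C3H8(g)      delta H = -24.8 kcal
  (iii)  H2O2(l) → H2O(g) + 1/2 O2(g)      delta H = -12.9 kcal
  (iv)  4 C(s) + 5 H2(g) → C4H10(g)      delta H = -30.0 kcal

(i) × 2: (2)·(-57.8) = -115.6 kcal
(ii) reversed: +24.8 kcal
(iii) × 2: (2)·(-12.9) = -25.8 kcal
(iv) as written: -30.0 kcal
delta H = (2)·(-57.8) + (-1)·(-24.8) + (2)·(-12.9) + (1)·(-30.0) = -146.6 kcal

delta H = -146.6 kcal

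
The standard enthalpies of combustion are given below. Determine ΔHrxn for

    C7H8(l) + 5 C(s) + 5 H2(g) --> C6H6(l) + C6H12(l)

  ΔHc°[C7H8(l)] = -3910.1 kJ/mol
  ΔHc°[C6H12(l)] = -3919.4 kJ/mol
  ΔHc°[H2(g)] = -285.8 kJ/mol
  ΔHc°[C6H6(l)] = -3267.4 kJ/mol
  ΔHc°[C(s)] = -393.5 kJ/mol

ΔHrxn = -119.8 kJ/mol

Using ΔH = Σ nΔHc°(reactants) − Σ nΔHc°(products):
= [1·(-3910.1) + 5·(-393.5) + 5·(-285.8)] − [1·(-3267.4) + 1·(-3919.4)]
= -119.8 kJ/mol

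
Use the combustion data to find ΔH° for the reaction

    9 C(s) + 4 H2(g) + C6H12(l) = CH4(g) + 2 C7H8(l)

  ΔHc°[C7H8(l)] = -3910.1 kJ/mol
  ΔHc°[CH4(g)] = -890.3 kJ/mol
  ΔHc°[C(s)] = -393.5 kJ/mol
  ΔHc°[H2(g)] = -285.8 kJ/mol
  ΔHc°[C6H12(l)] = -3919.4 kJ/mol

With combustion enthalpies, reactants minus products:
= [9·(-393.5) + 4·(-285.8) + 1·(-3919.4)] − [1·(-890.3) + 2·(-3910.1)]
= 106.4 kJ/mol

ΔH° = 106.4 kJ/mol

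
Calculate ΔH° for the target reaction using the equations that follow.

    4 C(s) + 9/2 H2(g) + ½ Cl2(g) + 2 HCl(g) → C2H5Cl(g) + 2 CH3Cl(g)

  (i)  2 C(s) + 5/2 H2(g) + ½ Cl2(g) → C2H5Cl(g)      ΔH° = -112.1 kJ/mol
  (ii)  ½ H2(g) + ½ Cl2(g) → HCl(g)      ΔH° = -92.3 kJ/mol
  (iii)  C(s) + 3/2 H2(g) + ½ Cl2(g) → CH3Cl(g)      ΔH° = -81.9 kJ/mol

ΔH° = -91.3 kJ/mol

(i) as written: -112.1 kJ/mol
(ii) reversed and × 2: (-2)·(-92.3) = +184.6 kJ/mol
(iii) × 2: (2)·(-81.9) = -163.8 kJ/mol
Combining the equations, ΔH° = (1)·(-112.1) + (-2)·(-92.3) + (2)·(-81.9) = -91.3 kJ/mol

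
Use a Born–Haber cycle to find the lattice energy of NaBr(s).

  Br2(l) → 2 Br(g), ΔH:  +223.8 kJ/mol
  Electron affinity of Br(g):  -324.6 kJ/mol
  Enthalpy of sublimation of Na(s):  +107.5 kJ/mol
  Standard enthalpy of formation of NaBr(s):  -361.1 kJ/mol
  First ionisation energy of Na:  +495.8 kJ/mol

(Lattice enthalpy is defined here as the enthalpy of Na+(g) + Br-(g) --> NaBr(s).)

ΔHf° = 1·ΔHsub + 1·(ΣIE) + 1/2·D(Br2) + 1·EA + U
-361.1 = 1·(+107.5) + 1·(+495.8) + 1/2·(+223.8) + 1·(-324.6) + U
U = -361.1 − (+390.6) = -751.7 kJ/mol

U = -751.7 kJ/mol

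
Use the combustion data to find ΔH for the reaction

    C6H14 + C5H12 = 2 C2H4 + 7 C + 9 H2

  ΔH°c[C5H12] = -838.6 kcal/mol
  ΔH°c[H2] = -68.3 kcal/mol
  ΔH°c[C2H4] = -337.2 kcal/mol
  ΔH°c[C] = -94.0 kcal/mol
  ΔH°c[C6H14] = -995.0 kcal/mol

With combustion enthalpies, reactants minus products:
= [1·(-995.0) + 1·(-838.6)] − [2·(-337.2) + 7·(-94.0) + 9·(-68.3)]
= 113.5 kcal/mol

ΔH = 113.5 kcal/mol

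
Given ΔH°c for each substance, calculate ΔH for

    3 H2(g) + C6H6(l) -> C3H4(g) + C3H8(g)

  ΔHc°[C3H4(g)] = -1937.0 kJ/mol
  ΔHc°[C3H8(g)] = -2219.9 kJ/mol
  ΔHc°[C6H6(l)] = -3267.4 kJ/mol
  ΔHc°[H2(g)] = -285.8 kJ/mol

Using ΔH = Σ nΔHc°(reactants) − Σ nΔHc°(products):
= [3·(-285.8) + 1·(-3267.4)] − [1·(-1937.0) + 1·(-2219.9)]
= 32.1 kJ/mol

ΔH = 32.1 kJ/mol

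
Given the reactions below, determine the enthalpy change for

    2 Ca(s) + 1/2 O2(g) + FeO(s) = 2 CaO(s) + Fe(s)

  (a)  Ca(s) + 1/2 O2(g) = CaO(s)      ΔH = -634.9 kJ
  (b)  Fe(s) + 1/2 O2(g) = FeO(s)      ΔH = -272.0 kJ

ΔH = -997.8 kJ

(a) × 2 (scale by 2 for the 2 CaO(s)): (2)·(-634.9) = -1269.8 kJ
(b) reversed (FeO(s) must end up as a reactant): +272.0 kJ
ΔH = (2)·(-634.9) + (-1)·(-272.0) = -997.8 kJ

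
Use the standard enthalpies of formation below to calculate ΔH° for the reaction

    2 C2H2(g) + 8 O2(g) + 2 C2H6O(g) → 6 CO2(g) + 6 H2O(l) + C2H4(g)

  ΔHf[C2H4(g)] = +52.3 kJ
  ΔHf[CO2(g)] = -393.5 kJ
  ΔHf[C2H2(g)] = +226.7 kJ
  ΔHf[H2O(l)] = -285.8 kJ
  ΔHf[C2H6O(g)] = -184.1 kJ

ΔH° = -4108.7 kJ

Products: 6·(-393.5) + 6·(-285.8) + 1·(+52.3) = -4023.5
Reactants: 2·(+226.7) + 8·(+0.0) + 2·(-184.1) = +85.2
ΔH° = (-4023.5) − (+85.2) = -4108.7 kJ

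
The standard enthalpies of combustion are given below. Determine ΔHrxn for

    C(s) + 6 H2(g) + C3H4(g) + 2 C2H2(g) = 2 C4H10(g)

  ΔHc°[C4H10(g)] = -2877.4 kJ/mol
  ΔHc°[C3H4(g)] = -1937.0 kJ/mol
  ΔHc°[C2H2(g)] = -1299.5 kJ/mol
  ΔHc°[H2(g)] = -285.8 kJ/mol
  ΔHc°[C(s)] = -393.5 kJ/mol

With combustion enthalpies, reactants minus products:
= [1·(-393.5) + 6·(-285.8) + 1·(-1937.0) + 2·(-1299.5)] − [2·(-2877.4)]
= -889.5 kJ/mol

ΔHrxn = -889.5 kJ/mol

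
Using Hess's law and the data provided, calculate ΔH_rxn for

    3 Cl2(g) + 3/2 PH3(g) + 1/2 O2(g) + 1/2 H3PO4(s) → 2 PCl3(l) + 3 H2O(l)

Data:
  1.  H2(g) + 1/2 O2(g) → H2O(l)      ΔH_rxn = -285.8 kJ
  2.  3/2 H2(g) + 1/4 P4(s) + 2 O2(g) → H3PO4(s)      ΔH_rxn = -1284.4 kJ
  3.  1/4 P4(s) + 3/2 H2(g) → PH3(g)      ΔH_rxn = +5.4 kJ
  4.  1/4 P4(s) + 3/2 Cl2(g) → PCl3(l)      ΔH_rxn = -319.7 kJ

ΔH_rxn = -862.7 kJ

eq. 1 × 3 (scale by 3 for the 3 H2O(l)): (3)·(-285.8) = -857.4 kJ
eq. 2 reversed and × 1/2 (reverse to put H3PO4(s) on the reactant side; ×1/2 to match 1/2 H3PO4(s) in the target): (-1/2)·(-1284.4) = +642.2 kJ
eq. 3 reversed and × 3/2 (reverse to put PH3(g) on the reactant side; scale by 3/2 for the 3/2 PH3(g)): (-3/2)·(+5.4) = -8.1 kJ
eq. 4 × 2 (×2 to match 2 PCl3(l) in the target): (2)·(-319.7) = -639.4 kJ
By Hess's law, ΔH_rxn = (-857.4) + (+642.2) + (-8.1) + (-639.4) = -862.7 kJ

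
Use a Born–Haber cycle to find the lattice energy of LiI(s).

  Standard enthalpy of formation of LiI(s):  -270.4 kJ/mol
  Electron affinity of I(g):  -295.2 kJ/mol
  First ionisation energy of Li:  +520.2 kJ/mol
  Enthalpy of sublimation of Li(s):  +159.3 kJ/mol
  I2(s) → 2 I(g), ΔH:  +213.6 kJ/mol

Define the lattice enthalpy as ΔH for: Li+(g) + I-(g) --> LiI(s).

ΔHf° = 1·ΔHsub + 1·(ΣIE) + 1/2·D(I2) + 1·EA + U
-270.4 = 1·(+159.3) + 1·(+520.2) + 1/2·(+213.6) + 1·(-295.2) + U
U = -270.4 − (+491.1) = -761.5 kJ/mol

U = -761.5 kJ/mol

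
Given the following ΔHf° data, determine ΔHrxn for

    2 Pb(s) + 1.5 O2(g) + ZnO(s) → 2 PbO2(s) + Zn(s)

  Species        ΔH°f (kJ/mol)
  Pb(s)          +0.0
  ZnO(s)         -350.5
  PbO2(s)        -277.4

ΔHrxn = -204.3 kJ/mol

Products: 2·(-277.4) + 1·(+0.0) = -554.8
Reactants: 2·(+0.0) + 3/2·(+0.0) + 1·(-350.5) = -350.5
ΔHrxn = (-554.8) − (-350.5) = -204.3 kJ/mol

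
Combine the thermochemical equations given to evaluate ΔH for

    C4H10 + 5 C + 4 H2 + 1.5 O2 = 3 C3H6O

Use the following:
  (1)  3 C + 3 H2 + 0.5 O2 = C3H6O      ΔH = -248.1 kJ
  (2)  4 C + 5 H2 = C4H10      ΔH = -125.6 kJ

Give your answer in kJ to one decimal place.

ΔH = -618.7 kJ

(1) × 3 (×3 to match 3 C3H6O in the target): (3)·(-248.1) = -744.3 kJ
(2) reversed (C4H10 must end up as a reactant): +125.6 kJ
By Hess's law, ΔH = (-744.3) + (+125.6) = -618.7 kJ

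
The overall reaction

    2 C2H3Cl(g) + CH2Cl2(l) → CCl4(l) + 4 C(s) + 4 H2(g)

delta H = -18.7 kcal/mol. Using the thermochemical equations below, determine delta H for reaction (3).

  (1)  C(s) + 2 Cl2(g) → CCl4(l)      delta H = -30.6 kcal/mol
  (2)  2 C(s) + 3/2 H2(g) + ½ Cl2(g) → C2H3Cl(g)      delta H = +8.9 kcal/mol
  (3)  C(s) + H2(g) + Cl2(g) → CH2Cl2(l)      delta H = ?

delta H = -29.7 kcal/mol

(1) as written: -30.6 kcal/mol
(2) reversed and × 2: (-2)·(+8.9) = -17.8 kcal/mol
(3) reversed: contributes −x
-18.7 = (-30.6) + (-17.8) − x
x = (-18.7 − (-48.4)) / (-1) = -29.7 kcal/mol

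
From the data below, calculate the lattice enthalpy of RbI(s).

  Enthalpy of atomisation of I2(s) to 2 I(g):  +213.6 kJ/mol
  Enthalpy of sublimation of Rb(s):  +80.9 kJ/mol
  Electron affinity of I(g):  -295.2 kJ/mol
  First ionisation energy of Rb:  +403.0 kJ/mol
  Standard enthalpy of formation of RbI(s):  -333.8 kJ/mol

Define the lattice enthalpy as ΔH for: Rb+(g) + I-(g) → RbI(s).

ΔHf° = 1·ΔHsub + 1·(ΣIE) + 1/2·D(I2) + 1·EA + U
-333.8 = 1·(+80.9) + 1·(+403.0) + 1/2·(+213.6) + 1·(-295.2) + U
U = -333.8 − (+295.5) = -629.3 kJ/mol

U = -629.3 kJ/mol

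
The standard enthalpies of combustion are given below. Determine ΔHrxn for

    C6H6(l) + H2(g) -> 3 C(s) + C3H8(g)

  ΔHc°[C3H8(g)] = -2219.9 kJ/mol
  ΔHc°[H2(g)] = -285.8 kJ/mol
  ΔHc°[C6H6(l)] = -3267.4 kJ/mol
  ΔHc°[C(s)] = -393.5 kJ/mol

ΔHrxn = -152.8 kJ/mol

Using ΔH = Σ nΔHc°(reactants) − Σ nΔHc°(products):
= [1·(-3267.4) + 1·(-285.8)] − [3·(-393.5) + 1·(-2219.9)]
= -152.8 kJ/mol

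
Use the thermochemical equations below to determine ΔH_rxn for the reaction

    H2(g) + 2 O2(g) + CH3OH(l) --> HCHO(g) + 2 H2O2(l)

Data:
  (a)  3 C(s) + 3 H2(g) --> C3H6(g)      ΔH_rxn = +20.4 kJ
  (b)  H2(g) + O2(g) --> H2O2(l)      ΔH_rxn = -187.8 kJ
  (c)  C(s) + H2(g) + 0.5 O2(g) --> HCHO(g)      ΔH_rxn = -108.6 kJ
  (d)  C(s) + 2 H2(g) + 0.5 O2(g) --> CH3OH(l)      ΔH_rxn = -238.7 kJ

ΔH_rxn = -245.5 kJ

(a): not needed (C3H6(g) appears nowhere else).
(b) × 2 (×2 to match 2 H2O2(l) in the target): (2)·(-187.8) = -375.6 kJ
(c) as written (HCHO(g) already on the product side): -108.6 kJ
(d) reversed (CH3OH(l) must end up as a reactant): +238.7 kJ
Since enthalpy is a state function, ΔH_rxn = (-375.6) + (-108.6) + (+238.7) = -245.5 kJ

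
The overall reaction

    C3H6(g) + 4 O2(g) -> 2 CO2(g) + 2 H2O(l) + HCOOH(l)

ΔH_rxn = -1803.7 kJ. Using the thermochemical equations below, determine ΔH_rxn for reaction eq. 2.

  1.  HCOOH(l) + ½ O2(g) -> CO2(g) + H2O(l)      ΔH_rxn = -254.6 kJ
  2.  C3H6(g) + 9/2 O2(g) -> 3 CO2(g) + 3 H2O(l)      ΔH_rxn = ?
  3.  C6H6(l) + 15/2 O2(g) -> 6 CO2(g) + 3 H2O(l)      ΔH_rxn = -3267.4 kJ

ΔH_rxn = -2058.3 kJ

eq. 1 reversed (HCOOH(l) must end up as a product): +254.6 kJ
eq. 2 as written (C3H6(g) already on the reactant side): contributes x
eq. 3: not needed (C6H6(l) appears nowhere else).
-1803.7 = (+254.6) + x
x = (-1803.7 − (+254.6)) / (1) = -2058.3 kJ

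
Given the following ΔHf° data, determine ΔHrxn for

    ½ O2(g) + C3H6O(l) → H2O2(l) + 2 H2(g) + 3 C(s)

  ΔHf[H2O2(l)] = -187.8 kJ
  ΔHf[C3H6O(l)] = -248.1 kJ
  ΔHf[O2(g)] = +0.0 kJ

ΔH°rxn = Σ nΔHf°(products) − Σ nΔHf°(reactants).
Products: 1·(-187.8) + 2·(+0.0) + 3·(+0.0) = -187.8
Reactants: 1/2·(+0.0) + 1·(-248.1) = -248.1
ΔHrxn = (-187.8) − (-248.1) = 60.3 kJ

ΔHrxn = 60.3 kJ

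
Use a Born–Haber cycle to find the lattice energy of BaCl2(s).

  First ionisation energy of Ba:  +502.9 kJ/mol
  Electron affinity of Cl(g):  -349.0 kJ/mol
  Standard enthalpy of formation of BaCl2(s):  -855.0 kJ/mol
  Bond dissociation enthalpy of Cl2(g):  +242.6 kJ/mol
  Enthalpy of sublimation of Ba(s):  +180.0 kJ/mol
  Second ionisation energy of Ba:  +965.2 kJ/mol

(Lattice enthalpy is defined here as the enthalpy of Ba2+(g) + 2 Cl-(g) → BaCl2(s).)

U = -2047.7 kJ/mol

ΔHf° = 1·ΔHsub + 1·(ΣIE) + 1·D(Cl2) + 2·EA + U
-855.0 = 1·(+180.0) + 1·(+1468.1) + 1·(+242.6) + 2·(-349.0) + U
U = -855.0 − (+1192.7) = -2047.7 kJ/mol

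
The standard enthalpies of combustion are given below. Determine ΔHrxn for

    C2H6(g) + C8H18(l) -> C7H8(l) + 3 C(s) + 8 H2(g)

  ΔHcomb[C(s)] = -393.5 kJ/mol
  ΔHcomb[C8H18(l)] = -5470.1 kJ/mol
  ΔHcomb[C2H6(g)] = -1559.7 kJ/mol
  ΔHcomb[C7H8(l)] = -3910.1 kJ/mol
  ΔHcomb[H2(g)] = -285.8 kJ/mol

Using ΔH = Σ nΔHc°(reactants) − Σ nΔHc°(products):
= [1·(-1559.7) + 1·(-5470.1)] − [1·(-3910.1) + 3·(-393.5) + 8·(-285.8)]
= 347.2 kJ/mol

ΔHrxn = 347.2 kJ/mol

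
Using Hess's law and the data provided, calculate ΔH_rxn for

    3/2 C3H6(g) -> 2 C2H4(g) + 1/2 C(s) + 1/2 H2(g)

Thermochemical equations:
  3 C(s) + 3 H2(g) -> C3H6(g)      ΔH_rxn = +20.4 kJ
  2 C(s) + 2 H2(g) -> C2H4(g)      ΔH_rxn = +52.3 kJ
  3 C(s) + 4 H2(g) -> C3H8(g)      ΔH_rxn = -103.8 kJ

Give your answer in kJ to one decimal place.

equation 1 reversed and × 3/2: (-3/2)·(+20.4) = -30.6 kJ
equation 2 × 2: (2)·(+52.3) = +104.6 kJ
equation 3: not needed.
Summing the manipulated equations, ΔH_rxn = (-30.6) + (+104.6) = 74.0 kJ

ΔH_rxn = 74.0 kJ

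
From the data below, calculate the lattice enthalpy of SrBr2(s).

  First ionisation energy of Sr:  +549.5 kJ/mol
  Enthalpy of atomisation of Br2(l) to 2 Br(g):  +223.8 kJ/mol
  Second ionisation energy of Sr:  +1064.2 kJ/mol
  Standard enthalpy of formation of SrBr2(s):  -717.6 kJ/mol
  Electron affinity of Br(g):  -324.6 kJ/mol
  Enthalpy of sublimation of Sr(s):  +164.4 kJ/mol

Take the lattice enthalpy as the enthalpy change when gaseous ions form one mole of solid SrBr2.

ΔHf° = 1·ΔHsub + 1·(ΣIE) + 1·D(Br2) + 2·EA + U
-717.6 = 1·(+164.4) + 1·(+1613.7) + 1·(+223.8) + 2·(-324.6) + U
U = -717.6 − (+1352.7) = -2070.3 kJ/mol

U = -2070.3 kJ/mol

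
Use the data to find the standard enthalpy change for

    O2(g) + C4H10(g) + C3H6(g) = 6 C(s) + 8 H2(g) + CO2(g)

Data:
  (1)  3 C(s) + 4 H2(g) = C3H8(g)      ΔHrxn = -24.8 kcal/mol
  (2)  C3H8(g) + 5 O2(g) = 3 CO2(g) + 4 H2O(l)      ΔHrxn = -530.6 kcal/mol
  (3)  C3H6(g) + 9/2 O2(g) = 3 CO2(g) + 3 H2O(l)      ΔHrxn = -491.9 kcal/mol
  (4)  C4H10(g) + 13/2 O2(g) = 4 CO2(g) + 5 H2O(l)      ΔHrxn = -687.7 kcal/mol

(1) reversed and × 2: (-2)·(-24.8) = +49.6 kcal/mol
(2) reversed and × 2: (-2)·(-530.6) = +1061.2 kcal/mol
(3) as written: -491.9 kcal/mol
(4) as written: -687.7 kcal/mol
ΔHrxn = (+49.6) + (+1061.2) + (-491.9) + (-687.7) = -68.8 kcal/mol

ΔHrxn = -68.8 kcal/mol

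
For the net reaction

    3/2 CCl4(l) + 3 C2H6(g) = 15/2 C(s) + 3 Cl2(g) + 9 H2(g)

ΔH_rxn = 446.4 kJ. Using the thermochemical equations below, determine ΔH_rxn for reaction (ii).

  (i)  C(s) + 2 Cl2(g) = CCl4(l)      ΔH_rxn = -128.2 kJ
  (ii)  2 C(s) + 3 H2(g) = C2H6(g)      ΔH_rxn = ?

(i) reversed and × 3/2: (-3/2)·(-128.2) = +192.3 kJ
(ii) reversed and × 3: contributes −3·x
+446.4 = (+192.3) − 3·x
x = (+446.4 − (+192.3)) / (-3) = -84.7 kJ

ΔH_rxn = -84.7 kJ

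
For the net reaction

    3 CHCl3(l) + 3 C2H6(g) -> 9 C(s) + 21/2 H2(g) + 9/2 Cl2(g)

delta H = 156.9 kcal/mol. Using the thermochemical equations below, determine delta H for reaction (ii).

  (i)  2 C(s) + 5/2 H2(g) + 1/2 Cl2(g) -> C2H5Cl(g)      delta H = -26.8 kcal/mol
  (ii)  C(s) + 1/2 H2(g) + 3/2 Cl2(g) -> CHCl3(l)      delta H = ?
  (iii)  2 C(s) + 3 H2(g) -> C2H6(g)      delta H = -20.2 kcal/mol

(i): not needed.
(ii) reversed and × 3: contributes −3·x
(iii) reversed and × 3: (-3)·(-20.2) = +60.6 kcal/mol
+156.9 = (+60.6) − 3·x
x = (+156.9 − (+60.6)) / (-3) = -32.1 kcal/mol

delta H = -32.1 kcal/mol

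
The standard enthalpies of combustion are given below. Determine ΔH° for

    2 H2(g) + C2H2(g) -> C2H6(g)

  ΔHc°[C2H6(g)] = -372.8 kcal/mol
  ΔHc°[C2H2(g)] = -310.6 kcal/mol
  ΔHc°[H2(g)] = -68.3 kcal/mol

ΔH° = -74.4 kcal/mol

Using ΔH = Σ nΔHc°(reactants) − Σ nΔHc°(products):
= [2·(-68.3) + 1·(-310.6)] − [1·(-372.8)]
= -74.4 kcal/mol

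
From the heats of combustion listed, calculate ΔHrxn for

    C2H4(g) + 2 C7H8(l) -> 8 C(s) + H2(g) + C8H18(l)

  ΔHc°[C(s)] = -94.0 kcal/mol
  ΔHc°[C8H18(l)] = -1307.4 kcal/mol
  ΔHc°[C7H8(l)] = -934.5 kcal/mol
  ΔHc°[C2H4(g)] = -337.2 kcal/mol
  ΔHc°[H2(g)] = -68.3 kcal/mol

ΔHrxn = -78.5 kcal/mol

Using ΔH = Σ nΔHc°(reactants) − Σ nΔHc°(products):
= [1·(-337.2) + 2·(-934.5)] − [8·(-94.0) + 1·(-68.3) + 1·(-1307.4)]
= -78.5 kcal/mol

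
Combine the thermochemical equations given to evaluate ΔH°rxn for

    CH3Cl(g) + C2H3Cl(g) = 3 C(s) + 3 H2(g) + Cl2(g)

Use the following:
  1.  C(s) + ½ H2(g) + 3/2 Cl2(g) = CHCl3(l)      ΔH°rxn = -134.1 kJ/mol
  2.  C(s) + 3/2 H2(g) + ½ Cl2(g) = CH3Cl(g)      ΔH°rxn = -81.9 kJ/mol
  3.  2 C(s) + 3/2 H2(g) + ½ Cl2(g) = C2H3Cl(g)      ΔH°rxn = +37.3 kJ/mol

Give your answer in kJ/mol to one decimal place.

eq. 1: not needed (CHCl3(l) appears nowhere else).
eq. 2 reversed (CH3Cl(g) must end up as a reactant): +81.9 kJ/mol
eq. 3 reversed (C2H3Cl(g) must end up as a reactant): -37.3 kJ/mol
ΔH°rxn = (+81.9) + (-37.3) = 44.6 kJ/mol

ΔH°rxn = 44.6 kJ/mol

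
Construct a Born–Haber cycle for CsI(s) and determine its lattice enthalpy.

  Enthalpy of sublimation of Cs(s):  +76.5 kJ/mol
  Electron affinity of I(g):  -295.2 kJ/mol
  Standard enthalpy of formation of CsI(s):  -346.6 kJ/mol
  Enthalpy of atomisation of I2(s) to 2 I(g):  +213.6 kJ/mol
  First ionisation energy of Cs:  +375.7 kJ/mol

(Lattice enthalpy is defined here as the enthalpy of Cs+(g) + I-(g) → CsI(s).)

ΔHf° = 1·ΔHsub + 1·(ΣIE) + 1/2·D(I2) + 1·EA + U
-346.6 = 1·(+76.5) + 1·(+375.7) + 1/2·(+213.6) + 1·(-295.2) + U
U = -346.6 − (+263.8) = -610.4 kJ/mol

U = -610.4 kJ/mol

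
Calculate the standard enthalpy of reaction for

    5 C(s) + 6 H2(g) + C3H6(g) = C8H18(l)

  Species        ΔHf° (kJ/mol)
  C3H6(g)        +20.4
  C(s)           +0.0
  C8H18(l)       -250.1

Products: 1·(-250.1) = -250.1
Reactants: 5·(+0.0) + 6·(+0.0) + 1·(+20.4) = +20.4
ΔH_rxn = (-250.1) − (+20.4) = -270.5 kJ/mol

ΔH_rxn = -270.5 kJ/mol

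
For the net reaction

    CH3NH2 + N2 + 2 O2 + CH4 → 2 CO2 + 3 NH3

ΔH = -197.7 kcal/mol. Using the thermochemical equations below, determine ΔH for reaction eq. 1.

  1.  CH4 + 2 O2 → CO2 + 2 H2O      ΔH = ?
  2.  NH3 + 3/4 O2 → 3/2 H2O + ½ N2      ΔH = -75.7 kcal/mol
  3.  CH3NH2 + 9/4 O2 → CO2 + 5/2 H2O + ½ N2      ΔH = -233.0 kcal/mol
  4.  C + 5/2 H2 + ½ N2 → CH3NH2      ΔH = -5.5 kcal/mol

eq. 1 as written (CH4 already on the reactant side): contributes x
eq. 2 reversed and × 3 (NH3 must end up as a product; ×3 to match 3 NH3 in the target): (-3)·(-75.7) = +227.1 kcal/mol
eq. 3 as written: -233.0 kcal/mol
eq. 4: not needed (C appears nowhere else).
-197.7 = (+227.1) + (-233.0) + x
x = (-197.7 − (-5.9)) / (1) = -191.8 kcal/mol

ΔH = -191.8 kcal/mol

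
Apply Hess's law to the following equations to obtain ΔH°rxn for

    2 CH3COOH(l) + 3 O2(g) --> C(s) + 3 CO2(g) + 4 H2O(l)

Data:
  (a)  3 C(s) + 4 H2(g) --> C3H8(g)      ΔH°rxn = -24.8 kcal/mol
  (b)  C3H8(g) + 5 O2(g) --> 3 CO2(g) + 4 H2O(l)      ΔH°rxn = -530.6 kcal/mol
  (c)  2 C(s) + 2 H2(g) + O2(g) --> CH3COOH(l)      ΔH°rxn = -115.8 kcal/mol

(a) as written: -24.8 kcal/mol
(b) as written: -530.6 kcal/mol
(c) reversed and × 2: (-2)·(-115.8) = +231.6 kcal/mol
ΔH°rxn = (-24.8) + (-530.6) + (+231.6) = -323.8 kcal/mol

ΔH°rxn = -323.8 kcal/mol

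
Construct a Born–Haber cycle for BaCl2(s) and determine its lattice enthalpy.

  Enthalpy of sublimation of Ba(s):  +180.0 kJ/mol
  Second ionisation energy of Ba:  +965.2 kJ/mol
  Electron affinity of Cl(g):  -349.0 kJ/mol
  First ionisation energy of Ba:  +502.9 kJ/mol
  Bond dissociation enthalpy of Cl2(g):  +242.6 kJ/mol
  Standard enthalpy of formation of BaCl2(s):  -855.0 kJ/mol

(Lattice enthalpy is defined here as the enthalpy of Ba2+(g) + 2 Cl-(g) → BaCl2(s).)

ΔHf° = 1·ΔHsub + 1·(ΣIE) + 1·D(Cl2) + 2·EA + U
-855.0 = 1·(+180.0) + 1·(+1468.1) + 1·(+242.6) + 2·(-349.0) + U
U = -855.0 − (+1192.7) = -2047.7 kJ/mol

U = -2047.7 kJ/mol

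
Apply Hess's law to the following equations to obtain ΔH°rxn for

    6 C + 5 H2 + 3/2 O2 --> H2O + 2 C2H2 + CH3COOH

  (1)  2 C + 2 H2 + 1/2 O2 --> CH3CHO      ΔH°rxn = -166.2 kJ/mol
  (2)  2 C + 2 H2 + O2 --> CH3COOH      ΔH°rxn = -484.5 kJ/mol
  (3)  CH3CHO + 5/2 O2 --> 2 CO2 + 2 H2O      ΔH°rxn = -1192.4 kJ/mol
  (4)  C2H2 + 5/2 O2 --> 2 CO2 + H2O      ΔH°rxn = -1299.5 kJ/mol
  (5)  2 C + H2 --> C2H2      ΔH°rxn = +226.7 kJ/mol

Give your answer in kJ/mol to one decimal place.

(1) as written: -166.2 kJ/mol
(2) as written (CH3COOH already on the product side): -484.5 kJ/mol
(3) as written: -1192.4 kJ/mol
(4) reversed: +1299.5 kJ/mol
(5) as written: +226.7 kJ/mol
ΔH°rxn = (-166.2) + (-484.5) + (-1192.4) + (+1299.5) + (+226.7) = -316.9 kJ/mol

ΔH°rxn = -316.9 kJ/mol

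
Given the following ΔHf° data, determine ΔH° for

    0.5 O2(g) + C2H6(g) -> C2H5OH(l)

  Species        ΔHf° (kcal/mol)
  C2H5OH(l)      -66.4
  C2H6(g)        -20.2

ΔH° = -46.2 kcal/mol

Products: 1·(-66.4) = -66.4
Reactants: 1/2·(+0.0) + 1·(-20.2) = -20.2
ΔH° = (-66.4) − (-20.2) = -46.2 kcal/mol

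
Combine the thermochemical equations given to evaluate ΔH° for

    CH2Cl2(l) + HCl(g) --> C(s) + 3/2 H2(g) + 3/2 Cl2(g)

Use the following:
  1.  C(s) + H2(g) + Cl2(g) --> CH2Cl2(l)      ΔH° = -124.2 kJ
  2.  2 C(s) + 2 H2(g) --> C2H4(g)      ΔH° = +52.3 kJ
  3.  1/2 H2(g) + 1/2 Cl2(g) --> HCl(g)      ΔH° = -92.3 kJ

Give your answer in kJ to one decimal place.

eq. 1 reversed (reverse to put CH2Cl2(l) on the reactant side): +124.2 kJ
eq. 2: not needed (C2H4(g) appears nowhere else).
eq. 3 reversed (reverse to put HCl(g) on the reactant side): +92.3 kJ
Summing the manipulated equations, ΔH° = (+124.2) + (+92.3) = 216.5 kJ

ΔH° = 216.5 kJ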